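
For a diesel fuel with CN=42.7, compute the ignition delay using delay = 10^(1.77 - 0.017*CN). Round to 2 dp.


delay = 10^(1.77 - 0.017*CN)
Exponent = 1.77 - 0.017*42.7 = 1.0441
delay = 10^1.0441 = 11.07 ms


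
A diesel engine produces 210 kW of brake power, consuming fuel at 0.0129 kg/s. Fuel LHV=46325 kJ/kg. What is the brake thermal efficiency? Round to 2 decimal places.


eta_BTE = (BP / (mf * LHV)) * 100
Denominator = 0.0129 * 46325 = 597.5925 kW
eta_BTE = (210 / 597.5925) * 100 = 35.14%


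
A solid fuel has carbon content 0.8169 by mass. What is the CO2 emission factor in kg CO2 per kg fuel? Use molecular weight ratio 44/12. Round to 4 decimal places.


EF = C_frac * (M_CO2 / M_C)
EF = 0.8169 * (44/12)
EF = 0.8169 * 3.666667 = 2.9953 kg_CO2/kg_fuel


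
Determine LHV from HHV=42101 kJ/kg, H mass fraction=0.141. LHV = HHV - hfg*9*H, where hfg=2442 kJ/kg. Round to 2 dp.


LHV = HHV - hfg * 9 * H
Water correction = 2442 * 9 * 0.141 = 3098.898 kJ/kg
LHV = 42101 - 3098.898 = 39002.10 kJ/kg


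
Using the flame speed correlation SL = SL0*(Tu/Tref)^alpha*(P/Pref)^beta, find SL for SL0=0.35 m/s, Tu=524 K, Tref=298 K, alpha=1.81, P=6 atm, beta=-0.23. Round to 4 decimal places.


SL = SL0 * (Tu/Tref)^alpha * (P/Pref)^beta
T ratio = 524/298 = 1.75838926
(T ratio)^alpha = 1.75838926^1.81 = 2.777526
(P/Pref)^beta = 6^(-0.23) = 0.662255
SL = 0.35 * 2.777526 * 0.662255 = 0.6438 m/s


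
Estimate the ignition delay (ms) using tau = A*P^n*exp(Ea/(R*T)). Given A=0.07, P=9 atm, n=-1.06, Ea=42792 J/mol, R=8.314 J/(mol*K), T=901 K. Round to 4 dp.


tau = A * P^n * exp(Ea/(R*T))
P^n = 9^(-1.06) = 0.09738744
Ea/(R*T) = 42792/(8.314*901) = 5.712521
exp(Ea/(R*T)) = 302.632903
tau = 0.07 * 0.09738744 * 302.632903 = 2.0631 ms


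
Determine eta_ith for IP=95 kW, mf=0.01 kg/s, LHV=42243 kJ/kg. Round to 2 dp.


eta_ith = (IP / (mf * LHV)) * 100
Denominator = 0.01 * 42243 = 422.4300 kW
eta_ith = (95 / 422.4300) * 100 = 22.49%


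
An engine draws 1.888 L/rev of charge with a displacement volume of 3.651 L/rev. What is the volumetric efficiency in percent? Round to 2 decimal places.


eta_v = (V_actual / V_disp) * 100
Ratio = 1.888 / 3.651 = 0.5171
eta_v = 0.5171 * 100 = 51.71%


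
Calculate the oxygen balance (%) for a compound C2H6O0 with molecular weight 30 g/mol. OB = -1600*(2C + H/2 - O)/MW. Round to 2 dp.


OB = -1600 * (2C + H/2 - O) / MW
Inner = 2*2 + 6/2 - 0 = 7.00
OB = -1600 * 7.00 / 30 = -373.33%


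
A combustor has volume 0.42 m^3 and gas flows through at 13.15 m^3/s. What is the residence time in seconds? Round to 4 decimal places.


tau = V / Q_flow
tau = 0.42 / 13.15 = 0.0319 s


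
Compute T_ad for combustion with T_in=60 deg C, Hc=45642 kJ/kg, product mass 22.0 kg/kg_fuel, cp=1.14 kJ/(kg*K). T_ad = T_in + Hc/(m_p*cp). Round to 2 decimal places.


T_ad = T_in + Hc / (m_p * cp)
Denominator = 22.0 * 1.14 = 25.0800
Temperature rise = 45642 / 25.0800 = 1819.86 K
T_ad = 60 + 1819.86 = 1879.86 deg C


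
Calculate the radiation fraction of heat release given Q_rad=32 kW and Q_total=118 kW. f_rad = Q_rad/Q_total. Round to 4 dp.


f_rad = Q_rad / Q_total
f_rad = 32 / 118 = 0.2712


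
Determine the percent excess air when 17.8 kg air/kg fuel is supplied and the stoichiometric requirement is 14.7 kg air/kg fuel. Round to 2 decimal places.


Excess air = actual - stoichiometric = 17.8 - 14.7 = 3.10 kg/kg fuel
Excess air % = (excess / stoich) * 100 = (3.10 / 14.7) * 100 = 21.09%


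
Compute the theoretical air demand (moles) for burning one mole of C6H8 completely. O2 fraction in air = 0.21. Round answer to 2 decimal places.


Balanced combustion: C6H8 + 8 O2 -> 6 CO2 + 4 H2O
O2 needed = C + H/4 = 6 + 8/4 = 8.00 moles
Air moles = O2 / 0.21 = 8.00 / 0.21 = 38.10 moles air


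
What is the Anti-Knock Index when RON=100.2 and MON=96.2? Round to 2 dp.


AKI = (RON + MON) / 2
AKI = (100.2 + 96.2) / 2
AKI = 196.4 / 2 = 98.20


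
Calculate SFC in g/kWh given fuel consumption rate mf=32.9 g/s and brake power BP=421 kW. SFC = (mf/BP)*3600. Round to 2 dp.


SFC = (mf / BP) * 3600
Rate = 32.9 / 421 = 0.078147 g/(s*kW)
SFC = 0.078147 * 3600 = 281.33 g/kWh


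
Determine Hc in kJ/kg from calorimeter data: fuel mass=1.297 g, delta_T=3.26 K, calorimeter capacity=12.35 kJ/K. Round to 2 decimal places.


Hc = C_cal * delta_T / m_fuel
Q_released = 12.35 * 3.26 = 40.2610 kJ
m_fuel = 1.297 g = 1.297/1000 kg = 0.001297 kg
Hc = 40.2610 / 0.001297 = 31041.63 kJ/kg


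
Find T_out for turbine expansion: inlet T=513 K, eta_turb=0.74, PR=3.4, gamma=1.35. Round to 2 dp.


T_out = T_in * (1 - eta * (1 - PR^(-(gamma-1)/gamma)))
Exponent = -(1.35-1)/1.35 = -0.25925926
PR^exp = 3.4^(-0.25925926) = 0.72813041
Factor = 1 - 0.74*(1 - 0.72813041) = 0.79881650
T_out = 513 * 0.79881650 = 409.79 K


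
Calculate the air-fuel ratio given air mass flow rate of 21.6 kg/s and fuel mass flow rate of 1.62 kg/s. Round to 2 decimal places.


AFR = m_air / m_fuel
AFR = 21.6 / 1.62 = 13.33


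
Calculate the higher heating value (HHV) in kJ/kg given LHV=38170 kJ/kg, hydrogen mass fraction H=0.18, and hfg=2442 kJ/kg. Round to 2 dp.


HHV = LHV + hfg * 9 * H
Water addition = 2442 * 9 * 0.18 = 3956.040 kJ/kg
HHV = 38170 + 3956.040 = 42126.04 kJ/kg


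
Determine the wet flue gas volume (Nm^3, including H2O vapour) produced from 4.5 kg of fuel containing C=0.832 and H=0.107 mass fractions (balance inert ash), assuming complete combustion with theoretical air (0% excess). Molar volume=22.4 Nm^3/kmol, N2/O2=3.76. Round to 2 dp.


Per kg fuel: CO2 = (C/12 kmol)*22.4 = (0.832/12)*22.4 = 1.55307 Nm^3
Per kg fuel: H2O = (H/2 kmol)*22.4 = (0.107/2)*22.4 = 1.19840 Nm^3
O2 needed per kg fuel = C/12 + H/4 = 0.832/12 + 0.107/4 = 0.09608333 kmol
Per kg fuel: N2 = O2*3.76*22.4 = 0.09608333*3.76*22.4 = 8.09252 Nm^3
Total per kg = 1.55307 + 1.19840 + 8.09252 = 10.84399 Nm^3
Total = 10.84399 * 4.5 = 48.80 Nm^3


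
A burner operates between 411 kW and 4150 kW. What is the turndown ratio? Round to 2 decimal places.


TDR = Q_max / Q_min
TDR = 4150 / 411 = 10.10


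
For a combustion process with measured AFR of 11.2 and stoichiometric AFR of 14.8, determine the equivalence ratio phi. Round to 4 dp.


phi = AFR_stoich / AFR_actual
phi = 14.8 / 11.2 = 1.3214


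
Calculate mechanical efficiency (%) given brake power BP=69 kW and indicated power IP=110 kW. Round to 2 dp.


eta_mech = (BP / IP) * 100
Ratio = 69 / 110 = 0.6273
eta_mech = 0.6273 * 100 = 62.73%


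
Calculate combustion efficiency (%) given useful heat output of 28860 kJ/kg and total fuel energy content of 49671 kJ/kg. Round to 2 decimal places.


Efficiency = (Q_useful / Q_fuel) * 100
Efficiency = (28860 / 49671) * 100
Efficiency = 0.5810 * 100 = 58.10%


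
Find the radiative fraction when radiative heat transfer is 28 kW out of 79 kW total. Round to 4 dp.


f_rad = Q_rad / Q_total
f_rad = 28 / 79 = 0.3544


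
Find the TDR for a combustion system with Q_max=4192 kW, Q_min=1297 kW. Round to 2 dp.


TDR = Q_max / Q_min
TDR = 4192 / 1297 = 3.23


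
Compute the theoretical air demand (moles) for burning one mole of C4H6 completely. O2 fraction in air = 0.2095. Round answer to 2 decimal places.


Balanced combustion: C4H6 + 5.5 O2 -> 4 CO2 + 3 H2O
O2 needed = C + H/4 = 4 + 6/4 = 5.50 moles
Air moles = O2 / 0.2095 = 5.50 / 0.2095 = 26.25 moles air


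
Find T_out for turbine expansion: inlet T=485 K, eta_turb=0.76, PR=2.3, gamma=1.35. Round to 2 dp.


T_out = T_in * (1 - eta * (1 - PR^(-(gamma-1)/gamma)))
Exponent = -(1.35-1)/1.35 = -0.25925926
PR^exp = 2.3^(-0.25925926) = 0.80578413
Factor = 1 - 0.76*(1 - 0.80578413) = 0.85239594
T_out = 485 * 0.85239594 = 413.41 K


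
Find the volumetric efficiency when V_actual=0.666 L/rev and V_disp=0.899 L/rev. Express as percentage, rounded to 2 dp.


eta_v = (V_actual / V_disp) * 100
Ratio = 0.666 / 0.899 = 0.7408
eta_v = 0.7408 * 100 = 74.08%


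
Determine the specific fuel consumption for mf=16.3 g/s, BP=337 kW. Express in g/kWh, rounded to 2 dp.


SFC = (mf / BP) * 3600
Rate = 16.3 / 337 = 0.048368 g/(s*kW)
SFC = 0.048368 * 3600 = 174.12 g/kWh


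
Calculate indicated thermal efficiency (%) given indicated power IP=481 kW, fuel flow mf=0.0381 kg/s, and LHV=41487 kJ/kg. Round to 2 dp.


eta_ith = (IP / (mf * LHV)) * 100
Denominator = 0.0381 * 41487 = 1580.6547 kW
eta_ith = (481 / 1580.6547) * 100 = 30.43%


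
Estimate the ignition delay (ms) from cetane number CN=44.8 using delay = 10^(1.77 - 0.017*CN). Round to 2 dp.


delay = 10^(1.77 - 0.017*CN)
Exponent = 1.77 - 0.017*44.8 = 1.0084
delay = 10^1.0084 = 10.20 ms


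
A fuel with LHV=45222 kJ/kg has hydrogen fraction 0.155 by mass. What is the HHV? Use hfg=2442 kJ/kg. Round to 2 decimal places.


HHV = LHV + hfg * 9 * H
Water addition = 2442 * 9 * 0.155 = 3406.590 kJ/kg
HHV = 45222 + 3406.590 = 48628.59 kJ/kg


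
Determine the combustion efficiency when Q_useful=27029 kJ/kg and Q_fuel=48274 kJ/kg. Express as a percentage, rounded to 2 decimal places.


Efficiency = (Q_useful / Q_fuel) * 100
Efficiency = (27029 / 48274) * 100
Efficiency = 0.5599 * 100 = 55.99%


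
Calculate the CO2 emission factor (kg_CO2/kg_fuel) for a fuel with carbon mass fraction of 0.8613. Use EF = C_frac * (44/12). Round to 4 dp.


EF = C_frac * (M_CO2 / M_C)
EF = 0.8613 * (44/12)
EF = 0.8613 * 3.666667 = 3.1581 kg_CO2/kg_fuel


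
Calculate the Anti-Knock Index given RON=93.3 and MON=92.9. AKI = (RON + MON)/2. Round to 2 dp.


AKI = (RON + MON) / 2
AKI = (93.3 + 92.9) / 2
AKI = 186.2 / 2 = 93.10


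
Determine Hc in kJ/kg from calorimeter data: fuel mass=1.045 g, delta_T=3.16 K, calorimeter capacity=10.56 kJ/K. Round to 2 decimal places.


Hc = C_cal * delta_T / m_fuel
Q_released = 10.56 * 3.16 = 33.3696 kJ
m_fuel = 1.045 g = 1.045/1000 kg = 0.001045 kg
Hc = 33.3696 / 0.001045 = 31932.63 kJ/kg


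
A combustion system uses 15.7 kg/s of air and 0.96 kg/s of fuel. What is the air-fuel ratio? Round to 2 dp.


AFR = m_air / m_fuel
AFR = 15.7 / 0.96 = 16.35


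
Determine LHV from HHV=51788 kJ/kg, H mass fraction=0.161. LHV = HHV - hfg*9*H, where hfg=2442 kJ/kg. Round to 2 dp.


LHV = HHV - hfg * 9 * H
Water correction = 2442 * 9 * 0.161 = 3538.458 kJ/kg
LHV = 51788 - 3538.458 = 48249.54 kJ/kg


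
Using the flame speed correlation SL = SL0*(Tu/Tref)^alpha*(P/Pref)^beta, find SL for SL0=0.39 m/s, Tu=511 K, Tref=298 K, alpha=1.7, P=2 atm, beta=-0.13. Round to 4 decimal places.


SL = SL0 * (Tu/Tref)^alpha * (P/Pref)^beta
T ratio = 511/298 = 1.71476510
(T ratio)^alpha = 1.71476510^1.7 = 2.501197
(P/Pref)^beta = 2^(-0.13) = 0.913831
SL = 0.39 * 2.501197 * 0.913831 = 0.8914 m/s


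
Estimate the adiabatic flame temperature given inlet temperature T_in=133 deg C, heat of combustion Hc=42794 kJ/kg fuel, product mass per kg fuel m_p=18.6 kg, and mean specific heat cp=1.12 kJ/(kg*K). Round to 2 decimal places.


T_ad = T_in + Hc / (m_p * cp)
Denominator = 18.6 * 1.12 = 20.8320
Temperature rise = 42794 / 20.8320 = 2054.24 K
T_ad = 133 + 2054.24 = 2187.24 deg C


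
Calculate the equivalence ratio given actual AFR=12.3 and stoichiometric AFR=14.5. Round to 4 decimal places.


phi = AFR_stoich / AFR_actual
phi = 14.5 / 12.3 = 1.1789


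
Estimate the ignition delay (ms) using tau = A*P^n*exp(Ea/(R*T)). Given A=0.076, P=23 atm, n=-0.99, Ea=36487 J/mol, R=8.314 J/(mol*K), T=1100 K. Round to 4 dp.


tau = A * P^n * exp(Ea/(R*T))
P^n = 23^(-0.99) = 0.04486312
Ea/(R*T) = 36487/(8.314*1100) = 3.989656
exp(Ea/(R*T)) = 54.036298
tau = 0.076 * 0.04486312 * 54.036298 = 0.1842 ms


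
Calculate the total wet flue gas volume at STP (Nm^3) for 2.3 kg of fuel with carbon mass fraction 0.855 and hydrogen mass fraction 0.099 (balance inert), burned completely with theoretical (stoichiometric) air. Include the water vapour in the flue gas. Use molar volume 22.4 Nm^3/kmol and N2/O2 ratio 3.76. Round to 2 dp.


Per kg fuel: CO2 = (C/12 kmol)*22.4 = (0.855/12)*22.4 = 1.59600 Nm^3
Per kg fuel: H2O = (H/2 kmol)*22.4 = (0.099/2)*22.4 = 1.10880 Nm^3
O2 needed per kg fuel = C/12 + H/4 = 0.855/12 + 0.099/4 = 0.09600000 kmol
Per kg fuel: N2 = O2*3.76*22.4 = 0.09600000*3.76*22.4 = 8.08550 Nm^3
Total per kg = 1.59600 + 1.10880 + 8.08550 = 10.79030 Nm^3
Total = 10.79030 * 2.3 = 24.82 Nm^3


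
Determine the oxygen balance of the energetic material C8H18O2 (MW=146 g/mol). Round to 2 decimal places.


OB = -1600 * (2C + H/2 - O) / MW
Inner = 2*8 + 18/2 - 2 = 23.00
OB = -1600 * 23.00 / 146 = -252.05%


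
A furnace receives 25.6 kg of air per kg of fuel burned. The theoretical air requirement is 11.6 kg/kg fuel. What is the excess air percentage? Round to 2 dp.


Excess air = actual - stoichiometric = 25.6 - 11.6 = 14.00 kg/kg fuel
Excess air % = (excess / stoich) * 100 = (14.00 / 11.6) * 100 = 120.69%


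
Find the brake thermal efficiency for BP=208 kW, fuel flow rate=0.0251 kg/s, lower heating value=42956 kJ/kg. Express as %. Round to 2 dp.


eta_BTE = (BP / (mf * LHV)) * 100
Denominator = 0.0251 * 42956 = 1078.1956 kW
eta_BTE = (208 / 1078.1956) * 100 = 19.29%


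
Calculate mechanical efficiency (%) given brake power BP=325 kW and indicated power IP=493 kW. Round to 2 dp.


eta_mech = (BP / IP) * 100
Ratio = 325 / 493 = 0.6592
eta_mech = 0.6592 * 100 = 65.92%


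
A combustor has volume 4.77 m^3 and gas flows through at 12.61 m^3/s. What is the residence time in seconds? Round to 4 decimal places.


tau = V / Q_flow
tau = 4.77 / 12.61 = 0.3783 s


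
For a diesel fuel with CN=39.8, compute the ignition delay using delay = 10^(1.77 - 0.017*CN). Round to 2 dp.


delay = 10^(1.77 - 0.017*CN)
Exponent = 1.77 - 0.017*39.8 = 1.0934
delay = 10^1.0934 = 12.40 ms


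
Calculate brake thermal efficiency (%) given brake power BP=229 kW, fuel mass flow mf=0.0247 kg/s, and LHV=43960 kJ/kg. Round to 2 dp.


eta_BTE = (BP / (mf * LHV)) * 100
Denominator = 0.0247 * 43960 = 1085.8120 kW
eta_BTE = (229 / 1085.8120) * 100 = 21.09%


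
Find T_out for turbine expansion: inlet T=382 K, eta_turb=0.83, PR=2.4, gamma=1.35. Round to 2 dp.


T_out = T_in * (1 - eta * (1 - PR^(-(gamma-1)/gamma)))
Exponent = -(1.35-1)/1.35 = -0.25925926
PR^exp = 2.4^(-0.25925926) = 0.79694200
Factor = 1 - 0.83*(1 - 0.79694200) = 0.83146186
T_out = 382 * 0.83146186 = 317.62 K


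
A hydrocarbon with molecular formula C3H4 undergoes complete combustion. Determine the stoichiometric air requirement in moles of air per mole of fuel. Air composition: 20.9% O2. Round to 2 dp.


Balanced combustion: C3H4 + 4 O2 -> 3 CO2 + 2 H2O
O2 needed = C + H/4 = 3 + 4/4 = 4.00 moles
Air moles = O2 / 0.209 = 4.00 / 0.209 = 19.14 moles air


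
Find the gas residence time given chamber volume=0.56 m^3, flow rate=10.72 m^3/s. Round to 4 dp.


tau = V / Q_flow
tau = 0.56 / 10.72 = 0.0522 s


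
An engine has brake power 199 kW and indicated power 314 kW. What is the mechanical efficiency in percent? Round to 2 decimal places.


eta_mech = (BP / IP) * 100
Ratio = 199 / 314 = 0.6338
eta_mech = 0.6338 * 100 = 63.38%


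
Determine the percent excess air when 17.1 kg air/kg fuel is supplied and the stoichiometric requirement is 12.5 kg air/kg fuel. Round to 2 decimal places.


Excess air = actual - stoichiometric = 17.1 - 12.5 = 4.60 kg/kg fuel
Excess air % = (excess / stoich) * 100 = (4.60 / 12.5) * 100 = 36.80%


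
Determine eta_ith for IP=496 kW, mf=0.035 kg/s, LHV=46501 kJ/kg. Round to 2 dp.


eta_ith = (IP / (mf * LHV)) * 100
Denominator = 0.035 * 46501 = 1627.5350 kW
eta_ith = (496 / 1627.5350) * 100 = 30.48%


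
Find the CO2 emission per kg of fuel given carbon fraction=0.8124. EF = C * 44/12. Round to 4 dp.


EF = C_frac * (M_CO2 / M_C)
EF = 0.8124 * (44/12)
EF = 0.8124 * 3.666667 = 2.9788 kg_CO2/kg_fuel


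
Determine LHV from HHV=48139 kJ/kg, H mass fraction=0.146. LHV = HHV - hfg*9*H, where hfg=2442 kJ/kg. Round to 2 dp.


LHV = HHV - hfg * 9 * H
Water correction = 2442 * 9 * 0.146 = 3208.788 kJ/kg
LHV = 48139 - 3208.788 = 44930.21 kJ/kg


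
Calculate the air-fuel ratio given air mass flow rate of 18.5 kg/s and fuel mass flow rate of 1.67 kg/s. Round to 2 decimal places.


AFR = m_air / m_fuel
AFR = 18.5 / 1.67 = 11.08


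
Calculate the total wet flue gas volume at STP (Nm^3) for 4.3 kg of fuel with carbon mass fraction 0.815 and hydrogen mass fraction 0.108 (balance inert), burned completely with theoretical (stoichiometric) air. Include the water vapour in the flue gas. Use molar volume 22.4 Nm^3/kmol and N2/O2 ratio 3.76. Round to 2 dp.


Per kg fuel: CO2 = (C/12 kmol)*22.4 = (0.815/12)*22.4 = 1.52133 Nm^3
Per kg fuel: H2O = (H/2 kmol)*22.4 = (0.108/2)*22.4 = 1.20960 Nm^3
O2 needed per kg fuel = C/12 + H/4 = 0.815/12 + 0.108/4 = 0.09491667 kmol
Per kg fuel: N2 = O2*3.76*22.4 = 0.09491667*3.76*22.4 = 7.99426 Nm^3
Total per kg = 1.52133 + 1.20960 + 7.99426 = 10.72519 Nm^3
Total = 10.72519 * 4.3 = 46.12 Nm^3


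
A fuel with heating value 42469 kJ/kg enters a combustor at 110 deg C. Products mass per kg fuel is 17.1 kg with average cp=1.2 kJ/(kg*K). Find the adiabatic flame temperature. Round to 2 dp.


T_ad = T_in + Hc / (m_p * cp)
Denominator = 17.1 * 1.2 = 20.5200
Temperature rise = 42469 / 20.5200 = 2069.64 K
T_ad = 110 + 2069.64 = 2179.64 deg C


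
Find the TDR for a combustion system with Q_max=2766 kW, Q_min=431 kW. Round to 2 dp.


TDR = Q_max / Q_min
TDR = 2766 / 431 = 6.42


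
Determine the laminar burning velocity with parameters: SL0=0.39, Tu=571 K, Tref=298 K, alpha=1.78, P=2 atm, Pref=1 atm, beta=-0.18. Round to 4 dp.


SL = SL0 * (Tu/Tref)^alpha * (P/Pref)^beta
T ratio = 571/298 = 1.91610738
(T ratio)^alpha = 1.91610738^1.78 = 3.182052
(P/Pref)^beta = 2^(-0.18) = 0.882703
SL = 0.39 * 3.182052 * 0.882703 = 1.0954 m/s


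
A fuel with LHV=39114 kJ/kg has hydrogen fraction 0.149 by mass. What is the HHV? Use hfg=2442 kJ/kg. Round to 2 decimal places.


HHV = LHV + hfg * 9 * H
Water addition = 2442 * 9 * 0.149 = 3274.722 kJ/kg
HHV = 39114 + 3274.722 = 42388.72 kJ/kg


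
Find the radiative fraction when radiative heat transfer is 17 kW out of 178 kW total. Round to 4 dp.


f_rad = Q_rad / Q_total
f_rad = 17 / 178 = 0.0955


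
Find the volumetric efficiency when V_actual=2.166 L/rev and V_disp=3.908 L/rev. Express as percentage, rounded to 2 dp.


eta_v = (V_actual / V_disp) * 100
Ratio = 2.166 / 3.908 = 0.5542
eta_v = 0.5542 * 100 = 55.42%


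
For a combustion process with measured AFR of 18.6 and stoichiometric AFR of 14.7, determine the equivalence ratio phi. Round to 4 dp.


phi = AFR_stoich / AFR_actual
phi = 14.7 / 18.6 = 0.7903


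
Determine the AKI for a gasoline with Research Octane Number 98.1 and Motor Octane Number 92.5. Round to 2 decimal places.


AKI = (RON + MON) / 2
AKI = (98.1 + 92.5) / 2
AKI = 190.6 / 2 = 95.30


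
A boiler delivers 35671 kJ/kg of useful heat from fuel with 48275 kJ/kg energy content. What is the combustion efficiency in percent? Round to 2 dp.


Efficiency = (Q_useful / Q_fuel) * 100
Efficiency = (35671 / 48275) * 100
Efficiency = 0.7389 * 100 = 73.89%


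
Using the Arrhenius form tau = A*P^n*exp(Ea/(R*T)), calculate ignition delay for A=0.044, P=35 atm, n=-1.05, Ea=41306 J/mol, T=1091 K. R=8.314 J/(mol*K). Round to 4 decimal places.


tau = A * P^n * exp(Ea/(R*T))
P^n = 35^(-1.05) = 0.02391820
Ea/(R*T) = 41306/(8.314*1091) = 4.553846
exp(Ea/(R*T)) = 94.997095
tau = 0.044 * 0.02391820 * 94.997095 = 0.1000 ms


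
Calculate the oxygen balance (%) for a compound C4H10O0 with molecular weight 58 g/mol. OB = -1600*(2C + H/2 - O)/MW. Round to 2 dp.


OB = -1600 * (2C + H/2 - O) / MW
Inner = 2*4 + 10/2 - 0 = 13.00
OB = -1600 * 13.00 / 58 = -358.62%


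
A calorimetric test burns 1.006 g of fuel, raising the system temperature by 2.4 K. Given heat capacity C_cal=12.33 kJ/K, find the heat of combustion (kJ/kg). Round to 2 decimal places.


Hc = C_cal * delta_T / m_fuel
Q_released = 12.33 * 2.4 = 29.5920 kJ
m_fuel = 1.006 g = 1.006/1000 kg = 0.001006 kg
Hc = 29.5920 / 0.001006 = 29415.51 kJ/kg


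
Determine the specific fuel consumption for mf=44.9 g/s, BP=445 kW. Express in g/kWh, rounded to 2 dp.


SFC = (mf / BP) * 3600
Rate = 44.9 / 445 = 0.100899 g/(s*kW)
SFC = 0.100899 * 3600 = 363.24 g/kWh


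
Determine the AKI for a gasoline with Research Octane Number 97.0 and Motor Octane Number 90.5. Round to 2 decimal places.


AKI = (RON + MON) / 2
AKI = (97.0 + 90.5) / 2
AKI = 187.5 / 2 = 93.75


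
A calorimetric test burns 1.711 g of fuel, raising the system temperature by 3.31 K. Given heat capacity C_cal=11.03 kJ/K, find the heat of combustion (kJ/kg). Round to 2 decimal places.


Hc = C_cal * delta_T / m_fuel
Q_released = 11.03 * 3.31 = 36.5093 kJ
m_fuel = 1.711 g = 1.711/1000 kg = 0.001711 kg
Hc = 36.5093 / 0.001711 = 21337.99 kJ/kg


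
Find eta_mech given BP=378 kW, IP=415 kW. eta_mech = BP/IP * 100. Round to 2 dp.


eta_mech = (BP / IP) * 100
Ratio = 378 / 415 = 0.9108
eta_mech = 0.9108 * 100 = 91.08%


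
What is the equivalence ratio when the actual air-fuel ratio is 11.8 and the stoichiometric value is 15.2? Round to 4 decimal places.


phi = AFR_stoich / AFR_actual
phi = 15.2 / 11.8 = 1.2881


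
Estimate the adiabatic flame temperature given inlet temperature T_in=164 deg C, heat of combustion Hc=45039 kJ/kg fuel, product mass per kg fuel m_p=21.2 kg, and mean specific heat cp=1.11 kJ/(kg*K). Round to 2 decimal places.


T_ad = T_in + Hc / (m_p * cp)
Denominator = 21.2 * 1.11 = 23.5320
Temperature rise = 45039 / 23.5320 = 1913.95 K
T_ad = 164 + 1913.95 = 2077.95 deg C


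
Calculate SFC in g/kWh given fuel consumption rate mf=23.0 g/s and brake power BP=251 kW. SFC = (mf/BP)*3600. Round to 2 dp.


SFC = (mf / BP) * 3600
Rate = 23.0 / 251 = 0.091633 g/(s*kW)
SFC = 0.091633 * 3600 = 329.88 g/kWh


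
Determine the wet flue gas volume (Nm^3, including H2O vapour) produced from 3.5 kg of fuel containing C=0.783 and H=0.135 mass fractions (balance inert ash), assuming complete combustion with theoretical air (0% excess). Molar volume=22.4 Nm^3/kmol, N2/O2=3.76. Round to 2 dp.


Per kg fuel: CO2 = (C/12 kmol)*22.4 = (0.783/12)*22.4 = 1.46160 Nm^3
Per kg fuel: H2O = (H/2 kmol)*22.4 = (0.135/2)*22.4 = 1.51200 Nm^3
O2 needed per kg fuel = C/12 + H/4 = 0.783/12 + 0.135/4 = 0.09900000 kmol
Per kg fuel: N2 = O2*3.76*22.4 = 0.09900000*3.76*22.4 = 8.33818 Nm^3
Total per kg = 1.46160 + 1.51200 + 8.33818 = 11.31178 Nm^3
Total = 11.31178 * 3.5 = 39.59 Nm^3


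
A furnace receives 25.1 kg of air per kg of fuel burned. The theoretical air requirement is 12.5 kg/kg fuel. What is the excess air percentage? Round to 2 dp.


Excess air = actual - stoichiometric = 25.1 - 12.5 = 12.60 kg/kg fuel
Excess air % = (excess / stoich) * 100 = (12.60 / 12.5) * 100 = 100.80%


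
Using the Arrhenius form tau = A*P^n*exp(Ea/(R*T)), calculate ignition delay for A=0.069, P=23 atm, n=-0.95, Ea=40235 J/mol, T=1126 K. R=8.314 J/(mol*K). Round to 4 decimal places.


tau = A * P^n * exp(Ea/(R*T))
P^n = 23^(-0.95) = 0.05085792
Ea/(R*T) = 40235/(8.314*1126) = 4.297893
exp(Ea/(R*T)) = 73.544669
tau = 0.069 * 0.05085792 * 73.544669 = 0.2581 ms


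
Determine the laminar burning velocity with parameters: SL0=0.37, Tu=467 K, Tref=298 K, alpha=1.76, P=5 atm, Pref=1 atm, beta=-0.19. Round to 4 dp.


SL = SL0 * (Tu/Tref)^alpha * (P/Pref)^beta
T ratio = 467/298 = 1.56711409
(T ratio)^alpha = 1.56711409^1.76 = 2.204840
(P/Pref)^beta = 5^(-0.19) = 0.736539
SL = 0.37 * 2.204840 * 0.736539 = 0.6009 m/s


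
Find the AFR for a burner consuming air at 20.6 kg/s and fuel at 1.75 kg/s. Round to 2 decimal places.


AFR = m_air / m_fuel
AFR = 20.6 / 1.75 = 11.77


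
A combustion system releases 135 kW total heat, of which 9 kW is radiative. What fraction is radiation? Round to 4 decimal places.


f_rad = Q_rad / Q_total
f_rad = 9 / 135 = 0.0667


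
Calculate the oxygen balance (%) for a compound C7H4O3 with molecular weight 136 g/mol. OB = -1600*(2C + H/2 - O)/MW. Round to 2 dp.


OB = -1600 * (2C + H/2 - O) / MW
Inner = 2*7 + 4/2 - 3 = 13.00
OB = -1600 * 13.00 / 136 = -152.94%


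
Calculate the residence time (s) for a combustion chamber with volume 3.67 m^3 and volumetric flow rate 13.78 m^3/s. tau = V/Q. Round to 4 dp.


tau = V / Q_flow
tau = 3.67 / 13.78 = 0.2663 s


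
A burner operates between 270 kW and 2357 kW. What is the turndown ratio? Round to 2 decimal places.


TDR = Q_max / Q_min
TDR = 2357 / 270 = 8.73


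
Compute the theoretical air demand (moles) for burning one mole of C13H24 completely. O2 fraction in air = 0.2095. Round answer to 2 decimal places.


Balanced combustion: C13H24 + 19 O2 -> 13 CO2 + 12 H2O
O2 needed = C + H/4 = 13 + 24/4 = 19.00 moles
Air moles = O2 / 0.2095 = 19.00 / 0.2095 = 90.69 moles air


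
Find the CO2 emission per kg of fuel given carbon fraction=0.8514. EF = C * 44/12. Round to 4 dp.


EF = C_frac * (M_CO2 / M_C)
EF = 0.8514 * (44/12)
EF = 0.8514 * 3.666667 = 3.1218 kg_CO2/kg_fuel


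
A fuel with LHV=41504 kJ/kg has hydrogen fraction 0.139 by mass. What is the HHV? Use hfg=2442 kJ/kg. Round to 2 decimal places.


HHV = LHV + hfg * 9 * H
Water addition = 2442 * 9 * 0.139 = 3054.942 kJ/kg
HHV = 41504 + 3054.942 = 44558.94 kJ/kg


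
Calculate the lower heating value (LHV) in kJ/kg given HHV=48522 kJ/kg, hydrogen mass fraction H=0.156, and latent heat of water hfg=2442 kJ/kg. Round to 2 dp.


LHV = HHV - hfg * 9 * H
Water correction = 2442 * 9 * 0.156 = 3428.568 kJ/kg
LHV = 48522 - 3428.568 = 45093.43 kJ/kg


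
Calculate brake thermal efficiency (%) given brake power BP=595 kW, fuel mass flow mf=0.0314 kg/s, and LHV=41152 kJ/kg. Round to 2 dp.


eta_BTE = (BP / (mf * LHV)) * 100
Denominator = 0.0314 * 41152 = 1292.1728 kW
eta_BTE = (595 / 1292.1728) * 100 = 46.05%


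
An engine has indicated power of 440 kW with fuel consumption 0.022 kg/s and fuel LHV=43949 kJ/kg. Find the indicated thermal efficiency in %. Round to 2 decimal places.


eta_ith = (IP / (mf * LHV)) * 100
Denominator = 0.022 * 43949 = 966.8780 kW
eta_ith = (440 / 966.8780) * 100 = 45.51%


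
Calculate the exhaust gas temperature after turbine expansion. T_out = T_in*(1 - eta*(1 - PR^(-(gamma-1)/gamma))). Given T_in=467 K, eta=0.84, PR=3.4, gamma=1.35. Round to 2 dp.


T_out = T_in * (1 - eta * (1 - PR^(-(gamma-1)/gamma)))
Exponent = -(1.35-1)/1.35 = -0.25925926
PR^exp = 3.4^(-0.25925926) = 0.72813041
Factor = 1 - 0.84*(1 - 0.72813041) = 0.77162954
T_out = 467 * 0.77162954 = 360.35 K


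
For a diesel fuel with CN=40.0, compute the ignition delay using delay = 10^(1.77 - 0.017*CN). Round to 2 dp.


delay = 10^(1.77 - 0.017*CN)
Exponent = 1.77 - 0.017*40.0 = 1.0900
delay = 10^1.0900 = 12.30 ms


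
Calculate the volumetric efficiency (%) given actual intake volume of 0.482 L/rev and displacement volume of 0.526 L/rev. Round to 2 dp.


eta_v = (V_actual / V_disp) * 100
Ratio = 0.482 / 0.526 = 0.9163
eta_v = 0.9163 * 100 = 91.63%


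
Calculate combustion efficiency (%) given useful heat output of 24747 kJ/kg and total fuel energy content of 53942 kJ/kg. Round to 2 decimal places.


Efficiency = (Q_useful / Q_fuel) * 100
Efficiency = (24747 / 53942) * 100
Efficiency = 0.4588 * 100 = 45.88%


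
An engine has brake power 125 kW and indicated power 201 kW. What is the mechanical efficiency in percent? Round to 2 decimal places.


eta_mech = (BP / IP) * 100
Ratio = 125 / 201 = 0.6219
eta_mech = 0.6219 * 100 = 62.19%


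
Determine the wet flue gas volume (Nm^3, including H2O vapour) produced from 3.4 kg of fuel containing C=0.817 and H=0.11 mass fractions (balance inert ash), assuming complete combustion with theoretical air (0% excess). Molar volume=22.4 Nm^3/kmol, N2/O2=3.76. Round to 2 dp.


Per kg fuel: CO2 = (C/12 kmol)*22.4 = (0.817/12)*22.4 = 1.52507 Nm^3
Per kg fuel: H2O = (H/2 kmol)*22.4 = (0.11/2)*22.4 = 1.23200 Nm^3
O2 needed per kg fuel = C/12 + H/4 = 0.817/12 + 0.11/4 = 0.09558333 kmol
Per kg fuel: N2 = O2*3.76*22.4 = 0.09558333*3.76*22.4 = 8.05041 Nm^3
Total per kg = 1.52507 + 1.23200 + 8.05041 = 10.80748 Nm^3
Total = 10.80748 * 3.4 = 36.75 Nm^3


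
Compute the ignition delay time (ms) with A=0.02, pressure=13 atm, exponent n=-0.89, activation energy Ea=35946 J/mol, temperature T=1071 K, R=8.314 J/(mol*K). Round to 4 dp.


tau = A * P^n * exp(Ea/(R*T))
P^n = 13^(-0.89) = 0.10199771
Ea/(R*T) = 35946/(8.314*1071) = 4.036929
exp(Ea/(R*T)) = 56.652080
tau = 0.02 * 0.10199771 * 56.652080 = 0.1156 ms


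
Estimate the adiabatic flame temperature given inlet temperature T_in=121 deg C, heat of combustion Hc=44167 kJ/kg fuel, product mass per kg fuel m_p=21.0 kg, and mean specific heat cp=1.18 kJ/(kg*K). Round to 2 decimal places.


T_ad = T_in + Hc / (m_p * cp)
Denominator = 21.0 * 1.18 = 24.7800
Temperature rise = 44167 / 24.7800 = 1782.36 K
T_ad = 121 + 1782.36 = 1903.36 deg C


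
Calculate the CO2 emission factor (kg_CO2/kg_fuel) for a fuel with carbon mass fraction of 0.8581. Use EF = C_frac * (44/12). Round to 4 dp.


EF = C_frac * (M_CO2 / M_C)
EF = 0.8581 * (44/12)
EF = 0.8581 * 3.666667 = 3.1464 kg_CO2/kg_fuel


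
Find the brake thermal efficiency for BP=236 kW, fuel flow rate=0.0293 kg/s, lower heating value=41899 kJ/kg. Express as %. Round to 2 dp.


eta_BTE = (BP / (mf * LHV)) * 100
Denominator = 0.0293 * 41899 = 1227.6407 kW
eta_BTE = (236 / 1227.6407) * 100 = 19.22%


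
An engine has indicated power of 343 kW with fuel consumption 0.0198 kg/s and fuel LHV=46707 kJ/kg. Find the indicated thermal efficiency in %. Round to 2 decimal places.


eta_ith = (IP / (mf * LHV)) * 100
Denominator = 0.0198 * 46707 = 924.7986 kW
eta_ith = (343 / 924.7986) * 100 = 37.09%


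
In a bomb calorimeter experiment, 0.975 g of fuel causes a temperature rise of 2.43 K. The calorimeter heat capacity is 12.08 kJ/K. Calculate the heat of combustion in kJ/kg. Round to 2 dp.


Hc = C_cal * delta_T / m_fuel
Q_released = 12.08 * 2.43 = 29.3544 kJ
m_fuel = 0.975 g = 0.975/1000 kg = 0.000975 kg
Hc = 29.3544 / 0.000975 = 30107.08 kJ/kg


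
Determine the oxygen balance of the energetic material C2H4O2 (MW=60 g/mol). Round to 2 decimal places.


OB = -1600 * (2C + H/2 - O) / MW
Inner = 2*2 + 4/2 - 2 = 4.00
OB = -1600 * 4.00 / 60 = -106.67%


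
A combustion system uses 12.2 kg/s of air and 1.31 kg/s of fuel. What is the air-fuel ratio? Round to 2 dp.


AFR = m_air / m_fuel
AFR = 12.2 / 1.31 = 9.31


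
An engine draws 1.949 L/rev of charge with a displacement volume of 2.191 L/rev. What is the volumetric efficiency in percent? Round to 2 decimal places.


eta_v = (V_actual / V_disp) * 100
Ratio = 1.949 / 2.191 = 0.8895
eta_v = 0.8895 * 100 = 88.95%


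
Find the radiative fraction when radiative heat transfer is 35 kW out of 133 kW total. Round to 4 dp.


f_rad = Q_rad / Q_total
f_rad = 35 / 133 = 0.2632


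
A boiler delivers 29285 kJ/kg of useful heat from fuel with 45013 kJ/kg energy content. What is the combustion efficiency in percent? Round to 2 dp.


Efficiency = (Q_useful / Q_fuel) * 100
Efficiency = (29285 / 45013) * 100
Efficiency = 0.6506 * 100 = 65.06%


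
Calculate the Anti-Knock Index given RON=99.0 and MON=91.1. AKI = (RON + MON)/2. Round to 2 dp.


AKI = (RON + MON) / 2
AKI = (99.0 + 91.1) / 2
AKI = 190.1 / 2 = 95.05


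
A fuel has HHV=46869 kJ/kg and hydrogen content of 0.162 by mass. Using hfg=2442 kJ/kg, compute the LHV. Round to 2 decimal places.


LHV = HHV - hfg * 9 * H
Water correction = 2442 * 9 * 0.162 = 3560.436 kJ/kg
LHV = 46869 - 3560.436 = 43308.56 kJ/kg


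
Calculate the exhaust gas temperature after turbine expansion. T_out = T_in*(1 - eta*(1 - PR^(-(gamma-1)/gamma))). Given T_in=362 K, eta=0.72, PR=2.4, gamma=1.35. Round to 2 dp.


T_out = T_in * (1 - eta * (1 - PR^(-(gamma-1)/gamma)))
Exponent = -(1.35-1)/1.35 = -0.25925926
PR^exp = 2.4^(-0.25925926) = 0.79694200
Factor = 1 - 0.72*(1 - 0.79694200) = 0.85379824
T_out = 362 * 0.85379824 = 309.07 K


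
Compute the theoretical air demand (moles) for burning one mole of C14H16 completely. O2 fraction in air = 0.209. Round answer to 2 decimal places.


Balanced combustion: C14H16 + 18 O2 -> 14 CO2 + 8 H2O
O2 needed = C + H/4 = 14 + 16/4 = 18.00 moles
Air moles = O2 / 0.209 = 18.00 / 0.209 = 86.12 moles air


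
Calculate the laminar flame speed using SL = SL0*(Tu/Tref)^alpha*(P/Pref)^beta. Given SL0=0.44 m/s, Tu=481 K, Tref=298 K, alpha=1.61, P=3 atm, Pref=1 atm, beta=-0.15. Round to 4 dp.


SL = SL0 * (Tu/Tref)^alpha * (P/Pref)^beta
T ratio = 481/298 = 1.61409396
(T ratio)^alpha = 1.61409396^1.61 = 2.161551
(P/Pref)^beta = 3^(-0.15) = 0.848070
SL = 0.44 * 2.161551 * 0.848070 = 0.8066 m/s


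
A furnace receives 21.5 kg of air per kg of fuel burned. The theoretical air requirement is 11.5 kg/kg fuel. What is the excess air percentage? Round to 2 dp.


Excess air = actual - stoichiometric = 21.5 - 11.5 = 10.00 kg/kg fuel
Excess air % = (excess / stoich) * 100 = (10.00 / 11.5) * 100 = 86.96%


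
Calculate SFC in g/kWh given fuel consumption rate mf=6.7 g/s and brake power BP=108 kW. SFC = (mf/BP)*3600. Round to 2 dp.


SFC = (mf / BP) * 3600
Rate = 6.7 / 108 = 0.062037 g/(s*kW)
SFC = 0.062037 * 3600 = 223.33 g/kWh


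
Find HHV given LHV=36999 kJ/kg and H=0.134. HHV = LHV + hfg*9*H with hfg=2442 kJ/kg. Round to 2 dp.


HHV = LHV + hfg * 9 * H
Water addition = 2442 * 9 * 0.134 = 2945.052 kJ/kg
HHV = 36999 + 2945.052 = 39944.05 kJ/kg


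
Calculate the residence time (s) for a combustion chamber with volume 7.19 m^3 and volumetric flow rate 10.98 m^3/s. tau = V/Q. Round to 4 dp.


tau = V / Q_flow
tau = 7.19 / 10.98 = 0.6548 s


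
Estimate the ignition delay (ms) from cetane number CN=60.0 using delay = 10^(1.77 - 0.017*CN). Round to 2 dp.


delay = 10^(1.77 - 0.017*CN)
Exponent = 1.77 - 0.017*60.0 = 0.7500
delay = 10^0.7500 = 5.62 ms


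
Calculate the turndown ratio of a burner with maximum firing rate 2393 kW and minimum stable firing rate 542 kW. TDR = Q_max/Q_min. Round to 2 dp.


TDR = Q_max / Q_min
TDR = 2393 / 542 = 4.42


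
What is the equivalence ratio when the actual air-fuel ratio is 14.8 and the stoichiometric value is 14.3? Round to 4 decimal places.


phi = AFR_stoich / AFR_actual
phi = 14.3 / 14.8 = 0.9662


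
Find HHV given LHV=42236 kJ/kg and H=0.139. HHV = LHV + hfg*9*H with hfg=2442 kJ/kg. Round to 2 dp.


HHV = LHV + hfg * 9 * H
Water addition = 2442 * 9 * 0.139 = 3054.942 kJ/kg
HHV = 42236 + 3054.942 = 45290.94 kJ/kg


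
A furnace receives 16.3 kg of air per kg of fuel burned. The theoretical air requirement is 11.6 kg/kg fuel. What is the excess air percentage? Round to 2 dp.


Excess air = actual - stoichiometric = 16.3 - 11.6 = 4.70 kg/kg fuel
Excess air % = (excess / stoich) * 100 = (4.70 / 11.6) * 100 = 40.52%


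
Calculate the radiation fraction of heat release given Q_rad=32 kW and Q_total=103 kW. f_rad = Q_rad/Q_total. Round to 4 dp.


f_rad = Q_rad / Q_total
f_rad = 32 / 103 = 0.3107


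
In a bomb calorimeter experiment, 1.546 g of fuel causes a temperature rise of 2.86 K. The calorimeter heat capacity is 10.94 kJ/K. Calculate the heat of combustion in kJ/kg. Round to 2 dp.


Hc = C_cal * delta_T / m_fuel
Q_released = 10.94 * 2.86 = 31.2884 kJ
m_fuel = 1.546 g = 1.546/1000 kg = 0.001546 kg
Hc = 31.2884 / 0.001546 = 20238.29 kJ/kg


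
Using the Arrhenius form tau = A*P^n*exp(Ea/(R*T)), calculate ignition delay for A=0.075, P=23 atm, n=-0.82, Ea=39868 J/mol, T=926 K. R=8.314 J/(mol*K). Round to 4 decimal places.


tau = A * P^n * exp(Ea/(R*T))
P^n = 23^(-0.82) = 0.07645100
Ea/(R*T) = 39868/(8.314*926) = 5.178494
exp(Ea/(R*T)) = 177.415349
tau = 0.075 * 0.07645100 * 177.415349 = 1.0173 ms


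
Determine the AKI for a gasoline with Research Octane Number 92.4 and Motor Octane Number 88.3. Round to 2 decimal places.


AKI = (RON + MON) / 2
AKI = (92.4 + 88.3) / 2
AKI = 180.7 / 2 = 90.35


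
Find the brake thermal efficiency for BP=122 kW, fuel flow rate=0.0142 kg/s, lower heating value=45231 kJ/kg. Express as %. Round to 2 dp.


eta_BTE = (BP / (mf * LHV)) * 100
Denominator = 0.0142 * 45231 = 642.2802 kW
eta_BTE = (122 / 642.2802) * 100 = 18.99%


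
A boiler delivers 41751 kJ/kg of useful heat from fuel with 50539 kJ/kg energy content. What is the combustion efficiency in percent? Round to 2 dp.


Efficiency = (Q_useful / Q_fuel) * 100
Efficiency = (41751 / 50539) * 100
Efficiency = 0.8261 * 100 = 82.61%


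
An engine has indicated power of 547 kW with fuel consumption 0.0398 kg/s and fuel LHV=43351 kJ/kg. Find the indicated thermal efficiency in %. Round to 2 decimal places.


eta_ith = (IP / (mf * LHV)) * 100
Denominator = 0.0398 * 43351 = 1725.3698 kW
eta_ith = (547 / 1725.3698) * 100 = 31.70%


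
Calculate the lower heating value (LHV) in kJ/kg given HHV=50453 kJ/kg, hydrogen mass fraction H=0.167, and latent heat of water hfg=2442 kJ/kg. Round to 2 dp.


LHV = HHV - hfg * 9 * H
Water correction = 2442 * 9 * 0.167 = 3670.326 kJ/kg
LHV = 50453 - 3670.326 = 46782.67 kJ/kg


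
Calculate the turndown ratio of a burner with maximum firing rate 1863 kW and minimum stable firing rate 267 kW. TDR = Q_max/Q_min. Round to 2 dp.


TDR = Q_max / Q_min
TDR = 1863 / 267 = 6.98


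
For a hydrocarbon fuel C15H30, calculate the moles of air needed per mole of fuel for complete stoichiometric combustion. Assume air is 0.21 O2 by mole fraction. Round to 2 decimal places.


Balanced combustion: C15H30 + 22.5 O2 -> 15 CO2 + 15 H2O
O2 needed = C + H/4 = 15 + 30/4 = 22.50 moles
Air moles = O2 / 0.21 = 22.50 / 0.21 = 107.14 moles air


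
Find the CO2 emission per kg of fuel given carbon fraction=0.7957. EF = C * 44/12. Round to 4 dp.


EF = C_frac * (M_CO2 / M_C)
EF = 0.7957 * (44/12)
EF = 0.7957 * 3.666667 = 2.9176 kg_CO2/kg_fuel


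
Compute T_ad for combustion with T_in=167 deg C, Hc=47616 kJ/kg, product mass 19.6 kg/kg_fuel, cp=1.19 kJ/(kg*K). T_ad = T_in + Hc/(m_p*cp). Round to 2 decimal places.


T_ad = T_in + Hc / (m_p * cp)
Denominator = 19.6 * 1.19 = 23.3240
Temperature rise = 47616 / 23.3240 = 2041.50 K
T_ad = 167 + 2041.50 = 2208.50 deg C


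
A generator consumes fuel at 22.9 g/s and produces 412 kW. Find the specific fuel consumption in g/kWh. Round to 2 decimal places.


SFC = (mf / BP) * 3600
Rate = 22.9 / 412 = 0.055583 g/(s*kW)
SFC = 0.055583 * 3600 = 200.10 g/kWh


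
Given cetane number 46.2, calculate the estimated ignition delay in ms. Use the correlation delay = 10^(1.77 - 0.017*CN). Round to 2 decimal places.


delay = 10^(1.77 - 0.017*CN)
Exponent = 1.77 - 0.017*46.2 = 0.9846
delay = 10^0.9846 = 9.65 ms


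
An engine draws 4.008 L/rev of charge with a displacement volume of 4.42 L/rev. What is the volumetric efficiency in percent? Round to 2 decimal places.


eta_v = (V_actual / V_disp) * 100
Ratio = 4.008 / 4.42 = 0.9068
eta_v = 0.9068 * 100 = 90.68%


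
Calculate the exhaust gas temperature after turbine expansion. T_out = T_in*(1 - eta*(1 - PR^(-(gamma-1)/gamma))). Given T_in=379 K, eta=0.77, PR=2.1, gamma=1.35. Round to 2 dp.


T_out = T_in * (1 - eta * (1 - PR^(-(gamma-1)/gamma)))
Exponent = -(1.35-1)/1.35 = -0.25925926
PR^exp = 2.1^(-0.25925926) = 0.82501466
Factor = 1 - 0.77*(1 - 0.82501466) = 0.86526129
T_out = 379 * 0.86526129 = 327.93 K


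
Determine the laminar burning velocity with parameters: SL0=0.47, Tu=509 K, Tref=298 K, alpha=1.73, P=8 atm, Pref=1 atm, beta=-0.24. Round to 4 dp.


SL = SL0 * (Tu/Tref)^alpha * (P/Pref)^beta
T ratio = 509/298 = 1.70805369
(T ratio)^alpha = 1.70805369^1.73 = 2.524804
(P/Pref)^beta = 8^(-0.24) = 0.607097
SL = 0.47 * 2.524804 * 0.607097 = 0.7204 m/s
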